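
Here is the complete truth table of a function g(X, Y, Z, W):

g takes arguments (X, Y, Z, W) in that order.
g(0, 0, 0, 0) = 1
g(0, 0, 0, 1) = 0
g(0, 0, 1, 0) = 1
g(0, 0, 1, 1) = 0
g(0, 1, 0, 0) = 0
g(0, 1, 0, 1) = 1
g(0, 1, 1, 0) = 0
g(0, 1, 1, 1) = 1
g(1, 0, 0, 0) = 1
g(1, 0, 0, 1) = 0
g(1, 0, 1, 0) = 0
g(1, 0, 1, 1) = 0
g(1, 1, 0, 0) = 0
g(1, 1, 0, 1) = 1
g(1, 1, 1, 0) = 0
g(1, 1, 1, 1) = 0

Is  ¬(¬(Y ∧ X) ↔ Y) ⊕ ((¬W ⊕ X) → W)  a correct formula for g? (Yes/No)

Check the formula against g row by row:
  X=0, Y=0, Z=0, W=0: formula gives 1, g = 1 ✓
  X=0, Y=0, Z=0, W=1: formula gives 0, g = 0 ✓
  X=0, Y=0, Z=1, W=0: formula gives 1, g = 1 ✓
  X=0, Y=0, Z=1, W=1: formula gives 0, g = 0 ✓
  …
  X=1, Y=0, Z=0, W=0: formula gives 0, but g = 1 ✗
Row (1,0,0,0) is a counterexample, so the formula is not equivalent to g.

No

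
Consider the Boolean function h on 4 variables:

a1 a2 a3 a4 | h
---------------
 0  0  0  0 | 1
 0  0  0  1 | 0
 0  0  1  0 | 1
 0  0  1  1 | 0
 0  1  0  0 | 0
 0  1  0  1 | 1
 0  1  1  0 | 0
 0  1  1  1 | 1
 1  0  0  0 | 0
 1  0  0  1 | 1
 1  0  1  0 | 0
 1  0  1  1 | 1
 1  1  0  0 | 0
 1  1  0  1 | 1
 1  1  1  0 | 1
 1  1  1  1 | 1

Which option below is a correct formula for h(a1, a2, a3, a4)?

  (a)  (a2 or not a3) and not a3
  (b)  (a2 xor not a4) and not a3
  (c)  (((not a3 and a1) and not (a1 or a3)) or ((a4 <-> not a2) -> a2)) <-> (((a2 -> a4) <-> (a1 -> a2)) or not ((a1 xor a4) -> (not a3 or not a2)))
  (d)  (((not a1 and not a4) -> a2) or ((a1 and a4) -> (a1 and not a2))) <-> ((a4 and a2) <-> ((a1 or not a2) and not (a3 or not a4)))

(a) fails at (0,0,0,1): the formula yields 1, h is 0.
(b) fails at (0,0,1,0): the formula yields 0, h is 1.
(d) fails at (0,0,1,1): the formula yields 1, h is 0.
Only (c) survives; checking it on all 16 rows confirms it matches h.

c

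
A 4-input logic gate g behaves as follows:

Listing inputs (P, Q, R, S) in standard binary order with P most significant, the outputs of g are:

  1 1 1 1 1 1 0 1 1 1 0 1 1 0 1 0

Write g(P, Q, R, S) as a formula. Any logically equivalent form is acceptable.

g(P, Q, R, S) = ~((((((~P & Q) & R) & ~S) | (((P & ~Q) & R) & ~S)) | (((P & Q) & ~R) & S)) | (((P & Q) & R) & S))

There are just 4 zero rows: (0,1,1,0), (1,0,1,0), (1,1,0,1), (1,1,1,1). Their minterms are ¬P·Q·R·¬S, P·¬Q·R·¬S, P·Q·¬R·S, P·Q·R·S; the OR of those covers precisely the 0-outputs, and negating it yields g.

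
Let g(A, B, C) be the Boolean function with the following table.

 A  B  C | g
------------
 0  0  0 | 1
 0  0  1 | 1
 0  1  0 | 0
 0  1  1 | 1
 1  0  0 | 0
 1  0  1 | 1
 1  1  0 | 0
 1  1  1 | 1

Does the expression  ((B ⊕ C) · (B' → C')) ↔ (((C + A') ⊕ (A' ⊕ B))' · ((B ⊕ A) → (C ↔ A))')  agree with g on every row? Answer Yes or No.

Yes

Evaluate ((B ⊕ C) · (B' → C')) ↔ (((C + A') ⊕ (A' ⊕ B))' · ((B ⊕ A) → (C ↔ A))') on each row and compare to g:
  A=0, B=0, C=0: formula gives 1, g = 1 ✓
  A=0, B=0, C=1: formula gives 1, g = 1 ✓
  A=0, B=1, C=0: formula gives 0, g = 0 ✓
  A=0, B=1, C=1: formula gives 1, g = 1 ✓
  A=1, B=0, C=0: formula gives 0, g = 0 ✓
  … (the remaining 3 rows also agree.)
All 8 rows match — the expression computes g exactly.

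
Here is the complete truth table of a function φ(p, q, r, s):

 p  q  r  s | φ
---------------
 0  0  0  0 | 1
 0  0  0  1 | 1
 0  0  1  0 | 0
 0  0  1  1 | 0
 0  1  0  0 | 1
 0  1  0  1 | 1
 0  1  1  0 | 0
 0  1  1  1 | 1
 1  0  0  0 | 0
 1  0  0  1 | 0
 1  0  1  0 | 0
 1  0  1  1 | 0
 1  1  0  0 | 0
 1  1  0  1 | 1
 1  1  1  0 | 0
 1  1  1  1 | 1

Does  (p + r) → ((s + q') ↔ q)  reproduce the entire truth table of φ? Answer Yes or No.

Yes

Test each input against both φ and the formula:
  p=0, q=0, r=0, s=0: formula gives 1, φ = 1 ✓
  p=0, q=0, r=0, s=1: formula gives 1, φ = 1 ✓
  p=0, q=0, r=1, s=0: formula gives 0, φ = 0 ✓
  p=0, q=0, r=1, s=1: formula gives 0, φ = 0 ✓
  …and likewise for the remaining 12 rows.
No disagreement on any input; they are logically equivalent.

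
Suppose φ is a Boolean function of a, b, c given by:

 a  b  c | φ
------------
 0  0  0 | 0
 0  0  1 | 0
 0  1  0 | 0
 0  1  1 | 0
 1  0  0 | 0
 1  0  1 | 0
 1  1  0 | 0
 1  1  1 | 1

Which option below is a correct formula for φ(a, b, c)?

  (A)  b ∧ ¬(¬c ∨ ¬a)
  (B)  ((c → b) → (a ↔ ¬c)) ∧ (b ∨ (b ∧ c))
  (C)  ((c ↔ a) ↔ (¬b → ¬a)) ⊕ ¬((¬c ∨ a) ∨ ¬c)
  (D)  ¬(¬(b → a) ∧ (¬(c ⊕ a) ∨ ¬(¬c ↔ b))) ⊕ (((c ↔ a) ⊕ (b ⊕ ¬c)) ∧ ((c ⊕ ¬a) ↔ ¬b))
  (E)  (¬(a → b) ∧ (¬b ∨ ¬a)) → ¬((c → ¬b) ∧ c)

(B) disagrees with φ on (0,1,1) (formula → 1, table → 0); rule it out.
(C) disagrees with φ on (0,0,0) (formula → 1, table → 0); rule it out.
(D) disagrees with φ on (0,0,0) (formula → 1, table → 0); rule it out.
(E) disagrees with φ on (0,0,0) (formula → 1, table → 0); rule it out.
Only (A) survives; checking it on all 8 rows confirms it matches φ.

A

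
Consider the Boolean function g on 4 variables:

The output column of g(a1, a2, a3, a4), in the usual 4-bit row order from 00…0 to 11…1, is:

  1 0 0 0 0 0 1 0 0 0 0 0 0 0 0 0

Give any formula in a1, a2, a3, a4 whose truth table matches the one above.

g(a1, a2, a3, a4) = (((~a1 & ~a2) & ~a3) & ~a4) | (((~a1 & a2) & a3) & ~a4)

g=1 on 2 inputs: (0,0,0,0), (0,1,1,0). Reading each as a conjunction of literals (¬a1·¬a2·¬a3·¬a4, ¬a1·a2·a3·¬a4) and taking the OR gives the canonical DNF.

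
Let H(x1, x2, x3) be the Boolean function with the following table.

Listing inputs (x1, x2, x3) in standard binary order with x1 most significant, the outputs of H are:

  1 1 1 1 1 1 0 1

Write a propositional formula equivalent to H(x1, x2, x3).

H(x1, x2, x3) = ¬((x1 ∧ x2) ∧ ¬x3)

H is 0 on exactly one input, (1,1,0), whose minterm is x1·x2·¬x3. So H is the negation of that single conjunction.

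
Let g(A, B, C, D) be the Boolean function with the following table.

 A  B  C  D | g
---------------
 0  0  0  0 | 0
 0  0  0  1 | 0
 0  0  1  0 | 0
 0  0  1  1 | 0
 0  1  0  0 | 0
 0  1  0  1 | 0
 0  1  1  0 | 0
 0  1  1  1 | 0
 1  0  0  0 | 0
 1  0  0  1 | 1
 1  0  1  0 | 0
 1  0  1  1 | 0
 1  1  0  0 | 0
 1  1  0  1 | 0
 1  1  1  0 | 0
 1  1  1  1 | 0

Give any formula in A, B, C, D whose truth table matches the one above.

Only row (1,0,0,1) gives 1. That row's minterm A·¬B·¬C·D is g directly.

g(A, B, C, D) = ((A and not B) and not C) and D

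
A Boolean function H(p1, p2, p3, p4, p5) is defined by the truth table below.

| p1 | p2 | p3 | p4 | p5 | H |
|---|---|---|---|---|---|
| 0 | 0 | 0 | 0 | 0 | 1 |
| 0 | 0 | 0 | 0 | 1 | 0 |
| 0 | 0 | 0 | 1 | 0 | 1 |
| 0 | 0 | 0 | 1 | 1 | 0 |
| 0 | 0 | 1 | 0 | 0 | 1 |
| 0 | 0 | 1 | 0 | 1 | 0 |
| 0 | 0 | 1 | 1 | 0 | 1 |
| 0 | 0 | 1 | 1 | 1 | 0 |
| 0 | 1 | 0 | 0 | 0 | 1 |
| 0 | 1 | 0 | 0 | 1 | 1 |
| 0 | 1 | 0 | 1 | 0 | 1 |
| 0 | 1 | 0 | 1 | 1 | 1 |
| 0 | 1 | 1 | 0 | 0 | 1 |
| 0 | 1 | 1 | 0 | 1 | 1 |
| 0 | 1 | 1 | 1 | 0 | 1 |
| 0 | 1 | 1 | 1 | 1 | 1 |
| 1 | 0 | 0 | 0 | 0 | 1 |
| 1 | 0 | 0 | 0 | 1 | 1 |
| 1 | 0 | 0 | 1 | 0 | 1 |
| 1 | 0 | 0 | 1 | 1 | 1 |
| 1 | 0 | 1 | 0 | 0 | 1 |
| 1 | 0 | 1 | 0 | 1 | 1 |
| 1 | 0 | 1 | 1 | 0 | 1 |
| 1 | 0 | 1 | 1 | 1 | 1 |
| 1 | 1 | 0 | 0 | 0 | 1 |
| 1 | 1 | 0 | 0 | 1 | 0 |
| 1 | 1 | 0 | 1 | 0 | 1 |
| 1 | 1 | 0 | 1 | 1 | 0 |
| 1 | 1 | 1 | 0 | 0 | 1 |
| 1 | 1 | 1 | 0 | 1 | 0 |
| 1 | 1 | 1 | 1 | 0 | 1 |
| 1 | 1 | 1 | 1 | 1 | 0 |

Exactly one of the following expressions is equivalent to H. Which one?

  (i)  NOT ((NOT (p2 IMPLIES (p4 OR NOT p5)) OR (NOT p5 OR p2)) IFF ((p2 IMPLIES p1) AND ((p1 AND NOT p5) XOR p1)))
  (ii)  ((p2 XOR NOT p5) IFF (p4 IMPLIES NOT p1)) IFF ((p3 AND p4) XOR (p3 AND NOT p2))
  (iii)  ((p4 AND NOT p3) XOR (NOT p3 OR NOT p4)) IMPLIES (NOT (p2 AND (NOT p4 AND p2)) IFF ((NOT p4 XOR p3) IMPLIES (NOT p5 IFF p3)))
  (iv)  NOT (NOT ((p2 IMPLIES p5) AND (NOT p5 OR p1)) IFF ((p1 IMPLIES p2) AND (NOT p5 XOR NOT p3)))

(ii): at (0,0,0,0,0) it gives 0, but H = 1 — eliminated.
(iii): at (0,0,0,0,0) it gives 0, but H = 1 — eliminated.
(iv): at (0,0,0,0,0) it gives 0, but H = 1 — eliminated.
(i) is the remaining candidate, and it agrees with H on all 32 inputs.

i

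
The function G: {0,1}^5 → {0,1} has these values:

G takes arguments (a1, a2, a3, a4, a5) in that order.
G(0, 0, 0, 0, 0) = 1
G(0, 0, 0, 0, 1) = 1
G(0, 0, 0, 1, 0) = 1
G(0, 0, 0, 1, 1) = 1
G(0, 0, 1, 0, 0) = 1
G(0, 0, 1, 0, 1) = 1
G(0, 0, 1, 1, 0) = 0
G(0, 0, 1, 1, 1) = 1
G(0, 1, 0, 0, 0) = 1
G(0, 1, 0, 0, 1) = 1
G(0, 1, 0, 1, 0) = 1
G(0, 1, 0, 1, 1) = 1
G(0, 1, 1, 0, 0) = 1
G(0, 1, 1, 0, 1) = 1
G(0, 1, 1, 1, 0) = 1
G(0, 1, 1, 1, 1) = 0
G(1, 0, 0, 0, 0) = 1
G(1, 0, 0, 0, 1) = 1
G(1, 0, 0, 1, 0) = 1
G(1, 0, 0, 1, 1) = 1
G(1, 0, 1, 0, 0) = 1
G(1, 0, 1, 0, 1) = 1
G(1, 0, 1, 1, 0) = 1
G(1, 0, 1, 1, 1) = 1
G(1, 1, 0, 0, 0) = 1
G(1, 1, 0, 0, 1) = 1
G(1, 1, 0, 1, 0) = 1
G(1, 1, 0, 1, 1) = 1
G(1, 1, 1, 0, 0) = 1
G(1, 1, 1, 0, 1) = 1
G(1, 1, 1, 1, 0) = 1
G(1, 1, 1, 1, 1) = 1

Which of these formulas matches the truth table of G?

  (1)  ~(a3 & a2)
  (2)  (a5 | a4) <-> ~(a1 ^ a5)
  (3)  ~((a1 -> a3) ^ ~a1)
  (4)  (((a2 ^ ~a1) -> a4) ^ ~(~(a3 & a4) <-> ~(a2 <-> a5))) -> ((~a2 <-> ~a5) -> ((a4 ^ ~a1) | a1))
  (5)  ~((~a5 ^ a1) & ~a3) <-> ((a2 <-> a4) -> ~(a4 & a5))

4

(1): at (0,0,1,1,0) it gives 1, but G = 0 — eliminated.
(2): at (0,0,0,0,0) it gives 0, but G = 1 — eliminated.
(3): at (0,0,1,1,0) it gives 1, but G = 0 — eliminated.
(5): at (0,0,0,0,0) it gives 0, but G = 1 — eliminated.
(4) is the remaining candidate, and it agrees with G on all 32 inputs.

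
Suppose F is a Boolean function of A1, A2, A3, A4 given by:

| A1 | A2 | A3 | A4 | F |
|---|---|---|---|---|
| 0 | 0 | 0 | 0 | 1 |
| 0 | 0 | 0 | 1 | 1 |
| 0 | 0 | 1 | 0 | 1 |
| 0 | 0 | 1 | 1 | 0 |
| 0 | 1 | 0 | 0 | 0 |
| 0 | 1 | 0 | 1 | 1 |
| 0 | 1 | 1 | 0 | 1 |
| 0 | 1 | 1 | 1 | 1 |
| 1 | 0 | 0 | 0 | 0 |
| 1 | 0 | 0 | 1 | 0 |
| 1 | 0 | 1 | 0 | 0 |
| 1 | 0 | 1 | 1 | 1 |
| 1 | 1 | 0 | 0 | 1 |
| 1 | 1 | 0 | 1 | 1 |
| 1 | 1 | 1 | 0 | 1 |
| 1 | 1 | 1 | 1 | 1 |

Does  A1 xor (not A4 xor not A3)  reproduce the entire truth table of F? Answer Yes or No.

No

Evaluate A1 xor (not A4 xor not A3) on each row and compare to F:
  A1=0, A2=0, A3=0, A4=0: formula gives 0, but F = 1 ✗
A single disagreement suffices: at (0,0,0,0) they differ, so the formula does not compute F.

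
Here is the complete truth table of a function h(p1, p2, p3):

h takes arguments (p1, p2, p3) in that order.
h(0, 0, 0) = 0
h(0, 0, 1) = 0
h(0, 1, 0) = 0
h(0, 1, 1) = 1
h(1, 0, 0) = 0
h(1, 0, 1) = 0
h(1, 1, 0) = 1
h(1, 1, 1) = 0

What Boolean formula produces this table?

h=1 on 2 inputs: (0,1,1), (1,1,0). Reading each as a conjunction of literals (¬p1·p2·p3, p1·p2·¬p3) and taking the OR gives the canonical DNF.

h(p1, p2, p3) = ((p1' · p2) · p3) + ((p1 · p2) · p3')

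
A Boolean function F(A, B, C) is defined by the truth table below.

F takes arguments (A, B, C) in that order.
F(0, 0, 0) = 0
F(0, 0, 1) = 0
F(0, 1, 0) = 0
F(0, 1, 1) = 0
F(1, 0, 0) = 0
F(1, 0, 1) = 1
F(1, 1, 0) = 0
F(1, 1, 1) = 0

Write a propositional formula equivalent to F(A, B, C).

F is 1 on exactly one input, (1,0,1), whose minterm is A·¬B·C. So F is just that conjunction.

F(A, B, C) = (A AND NOT B) AND C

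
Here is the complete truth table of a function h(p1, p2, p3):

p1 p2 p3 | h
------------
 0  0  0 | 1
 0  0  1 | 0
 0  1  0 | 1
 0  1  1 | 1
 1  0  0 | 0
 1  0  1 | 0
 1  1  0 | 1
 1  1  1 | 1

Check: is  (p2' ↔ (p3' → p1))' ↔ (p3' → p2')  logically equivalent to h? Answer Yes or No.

Test each input against both h and the formula:
  p1=0, p2=0, p3=0: formula gives 1, h = 1 ✓
  p1=0, p2=0, p3=1: formula gives 0, h = 0 ✓
  p1=0, p2=1, p3=0: formula gives 1, h = 1 ✓
  p1=0, p2=1, p3=1: formula gives 1, h = 1 ✓
  p1=1, p2=0, p3=0: formula gives 0, h = 0 ✓
  …
  p1=1, p2=1, p3=0: formula gives 0, but h = 1 ✗
Row (1,1,0) is a counterexample, so the formula is not equivalent to h.

No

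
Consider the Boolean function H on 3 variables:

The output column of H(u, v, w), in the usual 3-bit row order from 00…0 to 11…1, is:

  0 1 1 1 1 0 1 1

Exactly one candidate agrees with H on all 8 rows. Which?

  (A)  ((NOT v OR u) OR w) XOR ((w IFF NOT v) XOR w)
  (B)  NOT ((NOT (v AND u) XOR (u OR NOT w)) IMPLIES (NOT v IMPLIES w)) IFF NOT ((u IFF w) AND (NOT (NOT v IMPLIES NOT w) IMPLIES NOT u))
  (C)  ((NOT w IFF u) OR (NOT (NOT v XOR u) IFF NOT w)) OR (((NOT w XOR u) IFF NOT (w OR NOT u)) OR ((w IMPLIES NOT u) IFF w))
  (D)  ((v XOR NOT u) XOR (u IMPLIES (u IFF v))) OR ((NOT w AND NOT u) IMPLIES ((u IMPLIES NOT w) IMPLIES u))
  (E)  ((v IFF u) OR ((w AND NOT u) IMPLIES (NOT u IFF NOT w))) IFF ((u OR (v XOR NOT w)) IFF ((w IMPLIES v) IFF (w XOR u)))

C

(A) fails at (0,0,0): the formula yields 1, H is 0.
(B) fails at (0,0,0): the formula yields 1, H is 0.
(D) fails at (1,0,1): the formula yields 1, H is 0.
(E) fails at (0,1,1): the formula yields 0, H is 1.
Only (C) survives; checking it on all 8 rows confirms it matches H.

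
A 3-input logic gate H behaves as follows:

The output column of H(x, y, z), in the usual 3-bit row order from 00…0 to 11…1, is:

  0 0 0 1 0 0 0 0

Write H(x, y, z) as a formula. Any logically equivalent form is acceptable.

H is 1 on exactly one input, (0,1,1), whose minterm is ¬x·y·z. So H is just that conjunction.

H(x, y, z) = (NOT x AND y) AND z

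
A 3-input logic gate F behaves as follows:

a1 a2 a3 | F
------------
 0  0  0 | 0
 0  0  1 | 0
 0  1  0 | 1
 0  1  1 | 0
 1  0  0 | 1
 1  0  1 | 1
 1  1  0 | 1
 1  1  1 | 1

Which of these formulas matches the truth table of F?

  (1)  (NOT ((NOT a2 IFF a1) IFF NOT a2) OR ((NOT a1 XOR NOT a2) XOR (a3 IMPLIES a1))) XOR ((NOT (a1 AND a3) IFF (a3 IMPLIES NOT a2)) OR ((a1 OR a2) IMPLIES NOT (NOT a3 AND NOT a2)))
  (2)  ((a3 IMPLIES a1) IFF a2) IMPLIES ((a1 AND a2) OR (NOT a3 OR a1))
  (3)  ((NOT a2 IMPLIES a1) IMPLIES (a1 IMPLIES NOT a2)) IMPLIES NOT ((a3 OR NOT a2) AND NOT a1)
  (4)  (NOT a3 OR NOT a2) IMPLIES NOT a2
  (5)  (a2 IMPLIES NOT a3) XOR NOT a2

3

(1) fails at (0,1,0): the formula yields 0, F is 1.
(2) fails at (0,0,0): the formula yields 1, F is 0.
(4) fails at (0,0,0): the formula yields 1, F is 0.
(5) fails at (1,0,0): the formula yields 0, F is 1.
Only (3) survives; checking it on all 8 rows confirms it matches F.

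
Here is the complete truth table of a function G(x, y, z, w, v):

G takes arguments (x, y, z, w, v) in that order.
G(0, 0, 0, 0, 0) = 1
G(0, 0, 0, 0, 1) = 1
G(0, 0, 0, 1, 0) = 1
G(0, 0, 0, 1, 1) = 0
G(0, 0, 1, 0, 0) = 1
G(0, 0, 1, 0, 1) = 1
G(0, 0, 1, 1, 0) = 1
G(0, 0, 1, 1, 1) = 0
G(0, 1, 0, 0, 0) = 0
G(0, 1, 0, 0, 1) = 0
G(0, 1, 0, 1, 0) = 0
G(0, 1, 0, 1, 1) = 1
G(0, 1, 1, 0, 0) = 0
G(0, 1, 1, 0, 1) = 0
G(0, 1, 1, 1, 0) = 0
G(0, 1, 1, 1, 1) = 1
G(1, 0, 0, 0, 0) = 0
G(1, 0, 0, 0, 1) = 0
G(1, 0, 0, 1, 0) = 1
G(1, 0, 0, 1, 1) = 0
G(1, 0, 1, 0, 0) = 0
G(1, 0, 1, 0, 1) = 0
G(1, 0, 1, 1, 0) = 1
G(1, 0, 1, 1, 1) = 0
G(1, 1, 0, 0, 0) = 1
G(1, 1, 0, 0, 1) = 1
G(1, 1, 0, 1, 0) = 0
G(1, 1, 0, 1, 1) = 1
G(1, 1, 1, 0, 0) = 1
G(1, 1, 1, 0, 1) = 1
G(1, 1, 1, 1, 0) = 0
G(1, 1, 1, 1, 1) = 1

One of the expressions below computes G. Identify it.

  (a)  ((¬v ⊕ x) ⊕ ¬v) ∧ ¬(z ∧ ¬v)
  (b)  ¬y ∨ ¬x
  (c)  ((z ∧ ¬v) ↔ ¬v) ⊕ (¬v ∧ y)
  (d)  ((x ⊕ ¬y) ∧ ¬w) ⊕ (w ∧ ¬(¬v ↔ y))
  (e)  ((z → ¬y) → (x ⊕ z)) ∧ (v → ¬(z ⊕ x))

d

(a): at (0,0,0,0,0) it gives 0, but G = 1 — eliminated.
(b): at (0,0,0,1,1) it gives 1, but G = 0 — eliminated.
(c): at (0,0,0,0,0) it gives 0, but G = 1 — eliminated.
(e): at (0,0,0,0,0) it gives 0, but G = 1 — eliminated.
(d) is the remaining candidate, and it agrees with G on all 32 inputs.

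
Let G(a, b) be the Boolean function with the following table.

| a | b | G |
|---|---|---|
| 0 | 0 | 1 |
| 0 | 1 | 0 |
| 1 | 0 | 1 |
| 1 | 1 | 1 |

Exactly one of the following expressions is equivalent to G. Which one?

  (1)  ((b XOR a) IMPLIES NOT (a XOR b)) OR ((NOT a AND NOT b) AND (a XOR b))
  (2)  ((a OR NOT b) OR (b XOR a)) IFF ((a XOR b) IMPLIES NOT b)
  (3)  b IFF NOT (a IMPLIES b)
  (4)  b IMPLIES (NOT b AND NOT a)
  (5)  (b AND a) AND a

2

(1) disagrees with G on (1,0) (formula → 0, table → 1); rule it out.
(3) disagrees with G on (1,0) (formula → 0, table → 1); rule it out.
(4) disagrees with G on (1,1) (formula → 0, table → 1); rule it out.
(5) disagrees with G on (0,0) (formula → 0, table → 1); rule it out.
Only (2) survives; checking it on all 4 rows confirms it matches G.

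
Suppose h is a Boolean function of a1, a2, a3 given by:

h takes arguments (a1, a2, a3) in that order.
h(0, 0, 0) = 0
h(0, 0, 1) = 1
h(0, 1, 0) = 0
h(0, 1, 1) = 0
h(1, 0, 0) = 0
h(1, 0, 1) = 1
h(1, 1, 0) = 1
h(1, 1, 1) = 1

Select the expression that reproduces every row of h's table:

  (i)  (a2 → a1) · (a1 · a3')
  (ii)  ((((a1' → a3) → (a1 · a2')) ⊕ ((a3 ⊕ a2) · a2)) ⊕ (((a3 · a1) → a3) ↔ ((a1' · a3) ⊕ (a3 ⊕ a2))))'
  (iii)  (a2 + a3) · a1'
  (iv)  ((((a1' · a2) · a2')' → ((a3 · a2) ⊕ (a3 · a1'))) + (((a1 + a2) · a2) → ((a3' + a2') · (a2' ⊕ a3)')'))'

(i) fails at (0,0,1): the formula yields 0, h is 1.
(iii) fails at (0,1,0): the formula yields 1, h is 0.
(iv) fails at (0,0,1): the formula yields 0, h is 1.
That leaves (ii). Evaluating it on every row reproduces the table of h exactly.

ii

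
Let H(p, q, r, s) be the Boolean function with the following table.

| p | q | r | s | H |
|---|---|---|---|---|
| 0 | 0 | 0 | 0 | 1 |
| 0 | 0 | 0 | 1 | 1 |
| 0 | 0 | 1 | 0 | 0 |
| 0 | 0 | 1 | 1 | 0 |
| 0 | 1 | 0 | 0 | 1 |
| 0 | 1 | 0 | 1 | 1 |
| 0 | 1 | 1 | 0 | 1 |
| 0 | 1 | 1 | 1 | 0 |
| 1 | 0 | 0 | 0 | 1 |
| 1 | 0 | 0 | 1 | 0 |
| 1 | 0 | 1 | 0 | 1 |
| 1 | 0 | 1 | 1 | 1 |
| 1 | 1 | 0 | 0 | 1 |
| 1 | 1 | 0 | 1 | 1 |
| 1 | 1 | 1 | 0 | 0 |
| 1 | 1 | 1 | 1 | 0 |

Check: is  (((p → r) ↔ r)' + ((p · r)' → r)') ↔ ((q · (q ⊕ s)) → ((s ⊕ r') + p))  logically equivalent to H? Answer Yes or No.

Evaluate (((p → r) ↔ r)' + ((p · r)' → r)') ↔ ((q · (q ⊕ s)) → ((s ⊕ r') + p)) on each row and compare to H:
  p=0, q=0, r=0, s=0: formula gives 1, H = 1 ✓
  p=0, q=0, r=0, s=1: formula gives 1, H = 1 ✓
  p=0, q=0, r=1, s=0: formula gives 0, H = 0 ✓
  p=0, q=0, r=1, s=1: formula gives 0, H = 0 ✓
  …
  p=1, q=0, r=0, s=1: formula gives 1, but H = 0 ✗
Row (1,0,0,1) is a counterexample, so the formula is not equivalent to H.

No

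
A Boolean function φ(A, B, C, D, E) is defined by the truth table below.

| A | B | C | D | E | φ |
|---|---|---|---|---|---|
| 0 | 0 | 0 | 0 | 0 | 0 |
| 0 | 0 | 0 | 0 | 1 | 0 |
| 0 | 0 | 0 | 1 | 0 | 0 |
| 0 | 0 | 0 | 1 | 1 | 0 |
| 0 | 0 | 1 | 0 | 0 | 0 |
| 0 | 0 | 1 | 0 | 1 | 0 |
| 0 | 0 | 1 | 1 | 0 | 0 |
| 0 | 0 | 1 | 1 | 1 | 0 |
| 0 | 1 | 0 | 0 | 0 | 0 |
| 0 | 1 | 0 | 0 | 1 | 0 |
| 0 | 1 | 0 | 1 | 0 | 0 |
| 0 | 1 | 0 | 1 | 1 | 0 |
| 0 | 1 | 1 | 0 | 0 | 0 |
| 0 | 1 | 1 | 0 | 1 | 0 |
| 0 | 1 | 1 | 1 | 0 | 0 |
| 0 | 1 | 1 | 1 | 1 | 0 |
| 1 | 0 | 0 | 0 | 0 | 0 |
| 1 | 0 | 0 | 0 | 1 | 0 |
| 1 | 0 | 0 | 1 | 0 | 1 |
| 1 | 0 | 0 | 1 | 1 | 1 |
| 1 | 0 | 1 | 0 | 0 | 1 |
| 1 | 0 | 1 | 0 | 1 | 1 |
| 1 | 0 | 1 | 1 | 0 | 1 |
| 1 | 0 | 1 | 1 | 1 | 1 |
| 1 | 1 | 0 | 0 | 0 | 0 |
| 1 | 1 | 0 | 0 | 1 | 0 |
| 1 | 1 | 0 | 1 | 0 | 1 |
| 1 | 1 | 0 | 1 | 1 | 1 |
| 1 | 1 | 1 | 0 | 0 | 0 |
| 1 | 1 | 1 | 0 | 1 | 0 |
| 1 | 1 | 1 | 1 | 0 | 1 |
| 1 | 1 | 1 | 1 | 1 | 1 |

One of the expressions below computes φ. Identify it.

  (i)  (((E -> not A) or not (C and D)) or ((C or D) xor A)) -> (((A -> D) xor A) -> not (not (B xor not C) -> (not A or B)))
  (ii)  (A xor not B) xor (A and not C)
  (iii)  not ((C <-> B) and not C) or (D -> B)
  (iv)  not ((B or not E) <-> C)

(ii) disagrees with φ on (0,0,0,0,0) (formula → 1, table → 0); rule it out.
(iii) disagrees with φ on (0,0,0,0,0) (formula → 1, table → 0); rule it out.
(iv) disagrees with φ on (0,0,0,0,0) (formula → 1, table → 0); rule it out.
That leaves (i). Evaluating it on every row reproduces the table of φ exactly.

i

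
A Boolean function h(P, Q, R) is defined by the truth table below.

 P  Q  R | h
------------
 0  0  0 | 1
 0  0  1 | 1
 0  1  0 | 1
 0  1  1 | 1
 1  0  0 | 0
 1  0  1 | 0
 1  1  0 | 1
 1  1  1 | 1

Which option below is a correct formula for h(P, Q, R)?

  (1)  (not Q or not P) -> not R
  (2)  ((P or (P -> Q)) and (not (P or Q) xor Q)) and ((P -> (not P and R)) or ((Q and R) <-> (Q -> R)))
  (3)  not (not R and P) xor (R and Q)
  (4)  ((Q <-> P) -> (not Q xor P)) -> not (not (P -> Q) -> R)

(1) fails at (0,0,1): the formula yields 0, h is 1.
(3) fails at (0,1,1): the formula yields 0, h is 1.
(4) fails at (0,0,0): the formula yields 0, h is 1.
That leaves (2). Evaluating it on every row reproduces the table of h exactly.

2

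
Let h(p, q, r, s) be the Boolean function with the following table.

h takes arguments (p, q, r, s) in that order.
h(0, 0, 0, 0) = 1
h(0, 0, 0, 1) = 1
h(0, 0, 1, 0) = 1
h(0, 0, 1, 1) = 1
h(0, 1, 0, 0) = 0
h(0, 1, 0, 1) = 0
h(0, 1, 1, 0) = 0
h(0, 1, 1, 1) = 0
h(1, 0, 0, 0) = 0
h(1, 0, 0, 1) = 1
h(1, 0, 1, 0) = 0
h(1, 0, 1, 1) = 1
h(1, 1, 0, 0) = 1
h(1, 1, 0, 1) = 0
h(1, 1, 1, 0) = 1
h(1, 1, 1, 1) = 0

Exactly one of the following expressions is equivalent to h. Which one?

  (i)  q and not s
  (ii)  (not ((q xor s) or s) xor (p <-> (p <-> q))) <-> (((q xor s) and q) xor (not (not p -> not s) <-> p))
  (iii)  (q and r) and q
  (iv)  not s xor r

ii

(i) fails at (0,0,0,0): the formula yields 0, h is 1.
(iii) fails at (0,0,0,0): the formula yields 0, h is 1.
(iv) fails at (0,0,0,1): the formula yields 0, h is 1.
That leaves (ii). Evaluating it on every row reproduces the table of h exactly.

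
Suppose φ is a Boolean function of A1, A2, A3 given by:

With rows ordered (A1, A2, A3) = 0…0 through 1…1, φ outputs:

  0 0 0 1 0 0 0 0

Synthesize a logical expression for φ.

φ is 1 on exactly one input, (0,1,1), whose minterm is ¬A1·A2·A3. So φ is just that conjunction.

φ(A1, A2, A3) = (¬A1 ∧ A2) ∧ A3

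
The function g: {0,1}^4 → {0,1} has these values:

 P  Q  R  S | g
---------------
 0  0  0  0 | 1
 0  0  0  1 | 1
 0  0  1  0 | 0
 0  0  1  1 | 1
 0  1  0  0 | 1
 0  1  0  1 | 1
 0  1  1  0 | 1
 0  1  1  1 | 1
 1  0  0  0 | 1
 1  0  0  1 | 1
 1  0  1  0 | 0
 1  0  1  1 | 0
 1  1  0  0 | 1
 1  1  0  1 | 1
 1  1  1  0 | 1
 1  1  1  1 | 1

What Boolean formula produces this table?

g(P, Q, R, S) = NOT (((((NOT P AND NOT Q) AND R) AND NOT S) OR (((P AND NOT Q) AND R) AND NOT S)) OR (((P AND NOT Q) AND R) AND S))

The 0-rows are (0,0,1,0), (1,0,1,0), (1,0,1,1). Take each as a conjunction (¬P·¬Q·R·¬S, P·¬Q·R·¬S, P·¬Q·R·S), form their disjunction, and complement — that gives a formula that is 1 everywhere g is.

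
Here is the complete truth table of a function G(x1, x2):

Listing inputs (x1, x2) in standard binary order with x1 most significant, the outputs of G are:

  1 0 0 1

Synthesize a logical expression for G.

G(x1, x2) = (x1 ⊕ x2)'

The output is 1 exactly when an even number of inputs are 1 — the complement of 2-way XOR.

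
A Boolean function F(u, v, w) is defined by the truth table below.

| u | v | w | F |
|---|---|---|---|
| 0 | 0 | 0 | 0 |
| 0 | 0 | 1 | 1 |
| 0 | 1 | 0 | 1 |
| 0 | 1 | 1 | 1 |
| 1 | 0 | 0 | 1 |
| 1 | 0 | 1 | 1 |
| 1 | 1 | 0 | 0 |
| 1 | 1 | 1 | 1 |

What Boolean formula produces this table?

F(u, v, w) = (((u' · v') · w') + ((u · v) · w'))'

The 0-rows are (0,0,0), (1,1,0). Take each as a conjunction (¬u·¬v·¬w, u·v·¬w), form their disjunction, and complement — that gives a formula that is 1 everywhere F is.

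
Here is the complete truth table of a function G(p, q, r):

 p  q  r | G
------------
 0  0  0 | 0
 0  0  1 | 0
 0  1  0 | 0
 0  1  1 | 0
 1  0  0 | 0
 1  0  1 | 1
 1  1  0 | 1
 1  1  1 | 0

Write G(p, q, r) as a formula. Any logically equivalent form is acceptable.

G(p, q, r) = ((p and not q) and r) or ((p and q) and not r)

G=1 on 2 inputs: (1,0,1), (1,1,0). Reading each as a conjunction of literals (p·¬q·r, p·q·¬r) and taking the OR gives the canonical DNF.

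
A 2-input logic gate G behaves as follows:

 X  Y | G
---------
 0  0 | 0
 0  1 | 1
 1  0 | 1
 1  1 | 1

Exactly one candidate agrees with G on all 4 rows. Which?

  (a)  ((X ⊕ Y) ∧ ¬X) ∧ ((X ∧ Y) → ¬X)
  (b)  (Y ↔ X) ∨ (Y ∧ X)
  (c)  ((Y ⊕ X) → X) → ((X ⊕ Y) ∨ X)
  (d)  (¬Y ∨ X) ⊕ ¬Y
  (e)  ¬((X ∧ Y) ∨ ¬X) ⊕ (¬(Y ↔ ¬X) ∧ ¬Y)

c

(a): at (1,0) it gives 0, but G = 1 — eliminated.
(b): at (0,0) it gives 1, but G = 0 — eliminated.
(d): at (0,1) it gives 0, but G = 1 — eliminated.
(e): at (0,0) it gives 1, but G = 0 — eliminated.
That leaves (c). Evaluating it on every row reproduces the table of G exactly.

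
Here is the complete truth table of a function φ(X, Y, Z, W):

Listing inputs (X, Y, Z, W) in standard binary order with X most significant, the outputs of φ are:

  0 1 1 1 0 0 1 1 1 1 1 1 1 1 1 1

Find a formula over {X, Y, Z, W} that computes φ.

φ(X, Y, Z, W) = not (((((not X and not Y) and not Z) and not W) or (((not X and Y) and not Z) and not W)) or (((not X and Y) and not Z) and W))

The 0-rows are (0,0,0,0), (0,1,0,0), (0,1,0,1). Take each as a conjunction (¬X·¬Y·¬Z·¬W, ¬X·Y·¬Z·¬W, ¬X·Y·¬Z·W), form their disjunction, and complement — that gives a formula that is 1 everywhere φ is.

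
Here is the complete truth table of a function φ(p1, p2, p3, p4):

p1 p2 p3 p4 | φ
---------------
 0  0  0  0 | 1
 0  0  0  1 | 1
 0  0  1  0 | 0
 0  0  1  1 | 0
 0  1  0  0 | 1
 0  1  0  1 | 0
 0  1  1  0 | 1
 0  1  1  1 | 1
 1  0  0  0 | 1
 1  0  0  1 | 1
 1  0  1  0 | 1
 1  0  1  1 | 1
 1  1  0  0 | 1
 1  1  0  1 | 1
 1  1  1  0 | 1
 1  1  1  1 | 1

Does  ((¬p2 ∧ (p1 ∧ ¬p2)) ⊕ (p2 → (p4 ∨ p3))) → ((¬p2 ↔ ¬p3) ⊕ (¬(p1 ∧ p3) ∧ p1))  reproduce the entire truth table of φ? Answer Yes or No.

Yes

Evaluate ((¬p2 ∧ (p1 ∧ ¬p2)) ⊕ (p2 → (p4 ∨ p3))) → ((¬p2 ↔ ¬p3) ⊕ (¬(p1 ∧ p3) ∧ p1)) on each row and compare to φ:
  p1=0, p2=0, p3=0, p4=0: formula gives 1, φ = 1 ✓
  p1=0, p2=0, p3=0, p4=1: formula gives 1, φ = 1 ✓
  p1=0, p2=0, p3=1, p4=0: formula gives 0, φ = 0 ✓
  p1=0, p2=0, p3=1, p4=1: formula gives 0, φ = 0 ✓
  … (the remaining 12 rows also agree.)
All 16 rows match — the expression computes φ exactly.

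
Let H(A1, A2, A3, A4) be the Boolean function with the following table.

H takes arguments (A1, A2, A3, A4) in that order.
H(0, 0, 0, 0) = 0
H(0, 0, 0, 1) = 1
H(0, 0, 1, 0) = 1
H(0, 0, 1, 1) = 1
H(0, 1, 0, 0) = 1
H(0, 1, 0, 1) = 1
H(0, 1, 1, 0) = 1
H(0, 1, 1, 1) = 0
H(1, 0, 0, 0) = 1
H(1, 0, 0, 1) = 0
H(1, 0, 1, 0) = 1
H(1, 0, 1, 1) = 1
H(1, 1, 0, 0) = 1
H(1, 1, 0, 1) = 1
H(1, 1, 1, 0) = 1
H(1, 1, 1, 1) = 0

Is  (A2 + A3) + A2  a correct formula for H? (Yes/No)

No

Evaluate (A2 + A3) + A2 on each row and compare to H:
  A1=0, A2=0, A3=0, A4=0: formula gives 0, H = 0 ✓
  A1=0, A2=0, A3=0, A4=1: formula gives 0, but H = 1 ✗
Since they disagree at (0,0,0,1), the expression is not a correct formula for H.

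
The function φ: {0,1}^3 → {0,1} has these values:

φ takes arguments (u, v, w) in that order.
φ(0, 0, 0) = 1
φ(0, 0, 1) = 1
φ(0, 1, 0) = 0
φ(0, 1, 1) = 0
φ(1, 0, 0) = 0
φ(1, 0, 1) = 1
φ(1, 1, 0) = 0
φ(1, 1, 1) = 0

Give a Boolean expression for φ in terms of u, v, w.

The 1-rows are (0,0,0), (0,0,1), (1,0,1). Each contributes one minterm — ¬u·¬v·¬w; ¬u·¬v·w; u·¬v·w — and their disjunction is a sum-of-products form of φ.

φ(u, v, w) = (((NOT u AND NOT v) AND NOT w) OR ((NOT u AND NOT v) AND w)) OR ((u AND NOT v) AND w)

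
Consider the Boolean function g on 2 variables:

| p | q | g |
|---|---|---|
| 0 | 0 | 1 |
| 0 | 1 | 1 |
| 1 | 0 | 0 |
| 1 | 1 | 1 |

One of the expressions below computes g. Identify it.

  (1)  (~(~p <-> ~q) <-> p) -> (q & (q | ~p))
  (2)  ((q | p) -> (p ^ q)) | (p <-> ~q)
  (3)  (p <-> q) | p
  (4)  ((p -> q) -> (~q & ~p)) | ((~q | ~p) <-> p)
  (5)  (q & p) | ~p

(1): at (0,0) it gives 0, but g = 1 — eliminated.
(2): at (1,0) it gives 1, but g = 0 — eliminated.
(3): at (0,1) it gives 0, but g = 1 — eliminated.
(4): at (0,1) it gives 0, but g = 1 — eliminated.
That leaves (5). Evaluating it on every row reproduces the table of g exactly.

5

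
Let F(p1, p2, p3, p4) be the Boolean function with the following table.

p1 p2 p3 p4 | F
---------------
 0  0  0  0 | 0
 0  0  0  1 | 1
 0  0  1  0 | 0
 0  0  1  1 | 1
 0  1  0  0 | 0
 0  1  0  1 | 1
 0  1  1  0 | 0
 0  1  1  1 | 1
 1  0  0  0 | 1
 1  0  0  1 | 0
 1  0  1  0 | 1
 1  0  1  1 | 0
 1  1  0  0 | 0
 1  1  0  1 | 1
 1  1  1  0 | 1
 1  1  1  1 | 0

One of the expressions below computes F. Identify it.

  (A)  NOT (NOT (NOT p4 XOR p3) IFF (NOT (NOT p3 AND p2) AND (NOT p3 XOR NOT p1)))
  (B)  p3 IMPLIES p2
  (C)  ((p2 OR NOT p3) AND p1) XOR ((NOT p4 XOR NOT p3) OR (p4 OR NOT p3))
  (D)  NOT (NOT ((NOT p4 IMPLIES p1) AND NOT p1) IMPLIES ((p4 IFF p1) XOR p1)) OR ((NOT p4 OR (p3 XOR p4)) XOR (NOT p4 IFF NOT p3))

A

(B): at (0,0,0,0) it gives 1, but F = 0 — eliminated.
(C): at (0,0,0,0) it gives 1, but F = 0 — eliminated.
(D): at (0,0,1,0) it gives 1, but F = 0 — eliminated.
That leaves (A). Evaluating it on every row reproduces the table of F exactly.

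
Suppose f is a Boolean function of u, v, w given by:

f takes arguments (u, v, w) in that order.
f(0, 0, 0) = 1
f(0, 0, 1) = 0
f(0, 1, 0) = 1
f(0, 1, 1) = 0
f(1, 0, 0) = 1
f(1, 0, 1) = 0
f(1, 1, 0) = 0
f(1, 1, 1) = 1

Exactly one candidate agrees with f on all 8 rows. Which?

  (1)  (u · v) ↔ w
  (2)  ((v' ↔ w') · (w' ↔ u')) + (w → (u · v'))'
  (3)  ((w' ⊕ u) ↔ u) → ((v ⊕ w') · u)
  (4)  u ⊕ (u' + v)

(2) disagrees with f on (0,0,1) (formula → 1, table → 0); rule it out.
(3) disagrees with f on (1,1,0) (formula → 1, table → 0); rule it out.
(4) disagrees with f on (0,0,1) (formula → 1, table → 0); rule it out.
That leaves (1). Evaluating it on every row reproduces the table of f exactly.

1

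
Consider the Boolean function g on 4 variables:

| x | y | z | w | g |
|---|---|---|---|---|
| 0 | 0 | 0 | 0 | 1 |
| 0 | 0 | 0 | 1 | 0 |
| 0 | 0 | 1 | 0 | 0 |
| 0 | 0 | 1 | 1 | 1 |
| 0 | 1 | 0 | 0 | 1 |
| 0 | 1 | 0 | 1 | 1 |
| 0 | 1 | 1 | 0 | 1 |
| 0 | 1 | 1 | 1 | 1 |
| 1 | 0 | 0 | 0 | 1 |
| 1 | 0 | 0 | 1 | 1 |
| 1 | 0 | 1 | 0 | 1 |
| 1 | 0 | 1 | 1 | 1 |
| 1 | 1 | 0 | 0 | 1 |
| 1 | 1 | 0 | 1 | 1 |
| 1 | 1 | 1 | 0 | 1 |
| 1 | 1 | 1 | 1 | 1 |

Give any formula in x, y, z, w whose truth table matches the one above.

There are just 2 zero rows: (0,0,0,1), (0,0,1,0). Their minterms are ¬x·¬y·¬z·w, ¬x·¬y·z·¬w; the OR of those covers precisely the 0-outputs, and negating it yields g.

g(x, y, z, w) = ¬((((¬x ∧ ¬y) ∧ ¬z) ∧ w) ∨ (((¬x ∧ ¬y) ∧ z) ∧ ¬w))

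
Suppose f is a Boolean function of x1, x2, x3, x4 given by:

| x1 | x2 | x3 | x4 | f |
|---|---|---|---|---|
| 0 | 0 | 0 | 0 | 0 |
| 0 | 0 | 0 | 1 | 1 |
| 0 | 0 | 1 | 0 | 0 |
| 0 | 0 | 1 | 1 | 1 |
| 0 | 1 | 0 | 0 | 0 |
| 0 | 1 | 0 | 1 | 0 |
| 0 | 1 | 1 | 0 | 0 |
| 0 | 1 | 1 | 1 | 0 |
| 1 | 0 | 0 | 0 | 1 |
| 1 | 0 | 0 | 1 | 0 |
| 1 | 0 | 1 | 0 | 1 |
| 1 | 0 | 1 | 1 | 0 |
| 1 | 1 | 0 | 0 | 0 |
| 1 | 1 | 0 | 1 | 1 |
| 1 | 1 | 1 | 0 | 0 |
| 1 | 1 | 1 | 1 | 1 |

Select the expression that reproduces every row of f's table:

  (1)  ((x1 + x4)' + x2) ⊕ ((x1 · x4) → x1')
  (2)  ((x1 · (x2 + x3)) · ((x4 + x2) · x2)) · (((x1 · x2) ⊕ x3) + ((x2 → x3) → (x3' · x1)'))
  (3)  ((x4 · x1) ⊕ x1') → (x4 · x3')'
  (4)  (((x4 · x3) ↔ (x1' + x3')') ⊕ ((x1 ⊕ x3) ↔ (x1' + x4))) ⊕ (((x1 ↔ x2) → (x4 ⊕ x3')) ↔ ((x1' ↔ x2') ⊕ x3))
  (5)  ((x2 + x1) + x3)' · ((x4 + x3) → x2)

(2) fails at (0,0,0,1): the formula yields 0, f is 1.
(3) fails at (0,0,0,0): the formula yields 1, f is 0.
(4) fails at (0,0,1,0): the formula yields 1, f is 0.
(5) fails at (0,0,0,0): the formula yields 1, f is 0.
That leaves (1). Evaluating it on every row reproduces the table of f exactly.

1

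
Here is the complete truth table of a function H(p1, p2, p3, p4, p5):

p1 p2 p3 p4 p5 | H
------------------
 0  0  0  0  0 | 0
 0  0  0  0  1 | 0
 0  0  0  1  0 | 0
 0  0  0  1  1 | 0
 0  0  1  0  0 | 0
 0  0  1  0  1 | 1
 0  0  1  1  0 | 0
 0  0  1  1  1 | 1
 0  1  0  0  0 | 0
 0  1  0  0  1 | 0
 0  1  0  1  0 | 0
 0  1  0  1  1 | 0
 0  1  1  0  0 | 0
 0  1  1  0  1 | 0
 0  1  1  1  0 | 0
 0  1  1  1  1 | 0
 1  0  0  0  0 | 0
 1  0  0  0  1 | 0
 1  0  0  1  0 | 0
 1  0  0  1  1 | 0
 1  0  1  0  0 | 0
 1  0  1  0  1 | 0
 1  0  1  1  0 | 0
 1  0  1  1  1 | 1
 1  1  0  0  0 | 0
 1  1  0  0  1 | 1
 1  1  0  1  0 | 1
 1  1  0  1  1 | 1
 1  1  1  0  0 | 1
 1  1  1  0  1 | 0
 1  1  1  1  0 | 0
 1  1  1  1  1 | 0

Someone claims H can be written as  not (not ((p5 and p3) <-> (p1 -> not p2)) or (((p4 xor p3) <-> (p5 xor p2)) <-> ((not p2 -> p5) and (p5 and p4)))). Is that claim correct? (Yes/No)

No

Check the formula against H row by row:
  p1=0, p2=0, p3=0, p4=0, p5=0: formula gives 0, H = 0 ✓
  p1=0, p2=0, p3=0, p4=0, p5=1: formula gives 0, H = 0 ✓
  p1=0, p2=0, p3=0, p4=1, p5=0: formula gives 0, H = 0 ✓
  p1=0, p2=0, p3=0, p4=1, p5=1: formula gives 0, H = 0 ✓
  …
  p1=1, p2=0, p3=1, p4=0, p5=1: formula gives 1, but H = 0 ✗
A single disagreement suffices: at (1,0,1,0,1) they differ, so the formula does not compute H.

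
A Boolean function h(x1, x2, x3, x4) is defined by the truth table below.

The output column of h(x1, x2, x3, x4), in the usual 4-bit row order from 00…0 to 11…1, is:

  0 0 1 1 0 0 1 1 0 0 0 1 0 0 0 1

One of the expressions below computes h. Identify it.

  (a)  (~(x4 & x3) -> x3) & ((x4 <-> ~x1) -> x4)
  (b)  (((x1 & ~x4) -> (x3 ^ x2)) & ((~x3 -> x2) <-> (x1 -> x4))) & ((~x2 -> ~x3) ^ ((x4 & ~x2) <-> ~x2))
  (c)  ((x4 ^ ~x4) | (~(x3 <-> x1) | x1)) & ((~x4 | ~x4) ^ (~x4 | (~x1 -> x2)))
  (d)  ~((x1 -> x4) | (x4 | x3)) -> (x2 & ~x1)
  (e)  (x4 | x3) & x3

(b) fails at (0,0,1,0): the formula yields 0, h is 1.
(c) fails at (0,0,1,0): the formula yields 0, h is 1.
(d) fails at (0,0,0,0): the formula yields 1, h is 0.
(e) fails at (1,0,1,0): the formula yields 1, h is 0.
That leaves (a). Evaluating it on every row reproduces the table of h exactly.

a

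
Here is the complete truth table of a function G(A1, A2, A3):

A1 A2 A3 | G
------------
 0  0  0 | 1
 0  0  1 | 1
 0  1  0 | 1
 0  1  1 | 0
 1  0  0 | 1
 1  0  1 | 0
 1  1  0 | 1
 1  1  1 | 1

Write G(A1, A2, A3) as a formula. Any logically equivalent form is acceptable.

There are just 2 zero rows: (0,1,1), (1,0,1). Their minterms are ¬A1·A2·A3, A1·¬A2·A3; the OR of those covers precisely the 0-outputs, and negating it yields G.

G(A1, A2, A3) = not (((not A1 and A2) and A3) or ((A1 and not A2) and A3))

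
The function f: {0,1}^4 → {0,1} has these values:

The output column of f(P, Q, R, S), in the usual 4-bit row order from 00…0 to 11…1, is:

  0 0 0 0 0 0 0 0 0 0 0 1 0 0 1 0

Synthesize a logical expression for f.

Collect the rows where f=1 — (1,0,1,1), (1,1,1,0) — and write one minterm per row: P·¬Q·R·S, P·Q·R·¬S. Their union (logical OR) reproduces the table exactly.

f(P, Q, R, S) = (((P and not Q) and R) and S) or (((P and Q) and R) and not S)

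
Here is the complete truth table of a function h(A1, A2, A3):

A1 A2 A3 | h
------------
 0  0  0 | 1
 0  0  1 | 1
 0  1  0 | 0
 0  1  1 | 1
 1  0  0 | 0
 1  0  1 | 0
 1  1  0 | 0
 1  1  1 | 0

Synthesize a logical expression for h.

The 1-rows are (0,0,0), (0,0,1), (0,1,1). Each contributes one minterm — ¬A1·¬A2·¬A3; ¬A1·¬A2·A3; ¬A1·A2·A3 — and their disjunction is a sum-of-products form of h.

h(A1, A2, A3) = (((~A1 & ~A2) & ~A3) | ((~A1 & ~A2) & A3)) | ((~A1 & A2) & A3)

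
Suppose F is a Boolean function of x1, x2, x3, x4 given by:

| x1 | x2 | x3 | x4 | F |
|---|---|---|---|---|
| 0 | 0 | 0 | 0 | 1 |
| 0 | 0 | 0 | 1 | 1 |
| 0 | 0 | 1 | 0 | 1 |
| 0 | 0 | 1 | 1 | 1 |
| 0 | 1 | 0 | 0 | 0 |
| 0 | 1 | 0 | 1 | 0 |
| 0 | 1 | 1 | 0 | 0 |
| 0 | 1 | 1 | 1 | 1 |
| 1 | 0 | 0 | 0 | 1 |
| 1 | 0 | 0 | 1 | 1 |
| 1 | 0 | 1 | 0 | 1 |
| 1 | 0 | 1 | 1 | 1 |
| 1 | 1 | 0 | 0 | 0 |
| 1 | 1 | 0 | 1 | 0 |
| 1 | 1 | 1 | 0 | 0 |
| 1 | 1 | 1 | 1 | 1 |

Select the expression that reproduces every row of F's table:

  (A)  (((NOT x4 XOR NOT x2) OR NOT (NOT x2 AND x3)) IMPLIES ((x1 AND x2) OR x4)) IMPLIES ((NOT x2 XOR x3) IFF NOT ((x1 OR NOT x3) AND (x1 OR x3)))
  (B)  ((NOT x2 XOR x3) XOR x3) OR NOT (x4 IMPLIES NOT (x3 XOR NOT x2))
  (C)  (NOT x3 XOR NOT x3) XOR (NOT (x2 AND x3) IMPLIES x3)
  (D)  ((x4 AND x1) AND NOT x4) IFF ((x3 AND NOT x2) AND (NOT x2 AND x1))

(A) fails at (0,0,1,0): the formula yields 0, F is 1.
(C) fails at (0,0,0,0): the formula yields 0, F is 1.
(D) fails at (0,1,0,0): the formula yields 1, F is 0.
That leaves (B). Evaluating it on every row reproduces the table of F exactly.

B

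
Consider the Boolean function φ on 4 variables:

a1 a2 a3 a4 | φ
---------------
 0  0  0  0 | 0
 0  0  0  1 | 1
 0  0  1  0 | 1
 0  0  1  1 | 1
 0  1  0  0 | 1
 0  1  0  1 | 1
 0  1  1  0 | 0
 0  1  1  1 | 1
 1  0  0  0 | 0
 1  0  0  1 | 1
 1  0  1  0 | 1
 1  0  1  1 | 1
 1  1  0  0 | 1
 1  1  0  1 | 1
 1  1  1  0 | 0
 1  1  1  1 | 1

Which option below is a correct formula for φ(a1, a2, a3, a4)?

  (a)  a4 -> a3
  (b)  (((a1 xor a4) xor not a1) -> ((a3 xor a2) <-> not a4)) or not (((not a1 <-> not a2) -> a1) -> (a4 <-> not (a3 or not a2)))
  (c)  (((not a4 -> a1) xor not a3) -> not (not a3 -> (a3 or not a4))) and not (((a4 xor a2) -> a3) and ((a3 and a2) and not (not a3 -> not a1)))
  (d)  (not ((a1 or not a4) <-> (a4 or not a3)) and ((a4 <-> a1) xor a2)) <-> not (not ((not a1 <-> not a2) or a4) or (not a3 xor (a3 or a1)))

(a) disagrees with φ on (0,0,0,0) (formula → 1, table → 0); rule it out.
(c) disagrees with φ on (0,0,1,1) (formula → 0, table → 1); rule it out.
(d) disagrees with φ on (0,0,0,0) (formula → 1, table → 0); rule it out.
Only (b) survives; checking it on all 16 rows confirms it matches φ.

b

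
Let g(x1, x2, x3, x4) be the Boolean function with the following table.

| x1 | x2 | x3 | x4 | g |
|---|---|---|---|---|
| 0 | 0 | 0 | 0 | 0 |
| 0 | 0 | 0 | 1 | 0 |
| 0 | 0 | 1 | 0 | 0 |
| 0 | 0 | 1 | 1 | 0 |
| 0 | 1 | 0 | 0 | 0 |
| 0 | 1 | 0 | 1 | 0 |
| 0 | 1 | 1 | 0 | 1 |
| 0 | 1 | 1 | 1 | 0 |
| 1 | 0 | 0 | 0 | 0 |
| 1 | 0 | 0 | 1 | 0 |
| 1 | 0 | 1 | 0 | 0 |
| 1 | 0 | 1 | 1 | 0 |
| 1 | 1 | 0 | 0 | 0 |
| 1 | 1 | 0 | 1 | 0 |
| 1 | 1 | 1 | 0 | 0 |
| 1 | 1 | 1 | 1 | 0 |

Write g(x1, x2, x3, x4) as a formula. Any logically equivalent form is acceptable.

g is 1 on exactly one input, (0,1,1,0), whose minterm is ¬x1·x2·x3·¬x4. So g is just that conjunction.

g(x1, x2, x3, x4) = ((¬x1 ∧ x2) ∧ x3) ∧ ¬x4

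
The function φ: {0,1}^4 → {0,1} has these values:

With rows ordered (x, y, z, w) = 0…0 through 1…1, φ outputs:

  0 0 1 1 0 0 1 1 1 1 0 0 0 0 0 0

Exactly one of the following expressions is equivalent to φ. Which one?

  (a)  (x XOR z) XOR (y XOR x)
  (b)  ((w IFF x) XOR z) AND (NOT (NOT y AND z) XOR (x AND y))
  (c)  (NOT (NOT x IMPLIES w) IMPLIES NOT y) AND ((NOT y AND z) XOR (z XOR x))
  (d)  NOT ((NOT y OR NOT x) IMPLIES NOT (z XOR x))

d

(a): at (0,1,0,0) it gives 1, but φ = 0 — eliminated.
(b): at (0,0,0,0) it gives 1, but φ = 0 — eliminated.
(c): at (0,0,1,0) it gives 0, but φ = 1 — eliminated.
That leaves (d). Evaluating it on every row reproduces the table of φ exactly.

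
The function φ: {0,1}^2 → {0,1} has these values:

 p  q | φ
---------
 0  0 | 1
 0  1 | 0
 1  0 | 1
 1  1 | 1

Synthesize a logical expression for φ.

This is q → p (false only at 0,1).

φ(p, q) = q -> p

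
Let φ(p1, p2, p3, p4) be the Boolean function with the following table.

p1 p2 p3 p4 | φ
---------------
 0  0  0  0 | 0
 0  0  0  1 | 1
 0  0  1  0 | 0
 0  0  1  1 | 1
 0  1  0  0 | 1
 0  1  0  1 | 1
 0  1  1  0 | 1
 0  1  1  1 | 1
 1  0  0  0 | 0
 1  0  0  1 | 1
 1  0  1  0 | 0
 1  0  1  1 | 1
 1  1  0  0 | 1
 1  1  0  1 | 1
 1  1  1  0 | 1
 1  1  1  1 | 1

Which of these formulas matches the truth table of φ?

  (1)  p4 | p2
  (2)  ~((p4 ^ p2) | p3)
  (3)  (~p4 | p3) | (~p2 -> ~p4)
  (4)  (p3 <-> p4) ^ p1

1

(2) fails at (0,0,0,0): the formula yields 1, φ is 0.
(3) fails at (0,0,0,0): the formula yields 1, φ is 0.
(4) fails at (0,0,0,0): the formula yields 1, φ is 0.
That leaves (1). Evaluating it on every row reproduces the table of φ exactly.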